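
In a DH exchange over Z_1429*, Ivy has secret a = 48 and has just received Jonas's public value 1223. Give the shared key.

1062

Shared key K = 1223^48 mod 1429.
1223^1 ≡ 1223 (mod 1429)
1223^2 = (1223^1)^2 ≡ 1223^2 = 1495729 ≡ 995 (mod 1429)
1223^4 = (1223^2)^2 ≡ 995^2 = 990025 ≡ 1157 (mod 1429)
1223^8 = (1223^4)^2 ≡ 1157^2 = 1338649 ≡ 1105 (mod 1429)
1223^16 = (1223^8)^2 ≡ 1105^2 = 1221025 ≡ 659 (mod 1429)
1223^32 = (1223^16)^2 ≡ 659^2 = 434281 ≡ 1294 (mod 1429)
1223^48 = 1223^32 · 1223^16 ≡ 1294 · 659 ≡ 1062 (mod 1429).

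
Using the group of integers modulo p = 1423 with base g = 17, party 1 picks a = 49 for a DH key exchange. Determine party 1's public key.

Public value = 17^49 (mod 1423).
17^1 ≡ 17 (mod 1423)
17^2 = (17^1)^2 ≡ 17^2 = 289 ≡ 289 (mod 1423)
17^4 = (17^2)^2 ≡ 289^2 = 83521 ≡ 987 (mod 1423)
17^8 = (17^4)^2 ≡ 987^2 = 974169 ≡ 837 (mod 1423)
17^16 = (17^8)^2 ≡ 837^2 = 700569 ≡ 453 (mod 1423)
17^32 = (17^16)^2 ≡ 453^2 = 205209 ≡ 297 (mod 1423)
17^49 = 17^32 · 17^16 · 17^1 ≡ 297 · 453 · 17 ≡ 436 (mod 1423).

436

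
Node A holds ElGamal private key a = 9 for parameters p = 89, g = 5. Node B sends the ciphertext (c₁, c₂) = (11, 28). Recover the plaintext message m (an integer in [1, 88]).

83

Shared mask s = c₁^a mod p = 11^9 mod 89.
11^1 ≡ 11 (mod 89)
11^2 = (11^1)^2 ≡ 11^2 = 121 ≡ 32 (mod 89)
11^4 = (11^2)^2 ≡ 32^2 = 1024 ≡ 45 (mod 89)
11^8 = (11^4)^2 ≡ 45^2 = 2025 ≡ 67 (mod 89)
11^9 = 11^8 · 11^1 ≡ 67 · 11 ≡ 25 (mod 89).
So s = 25; s⁻¹ ≡ 57 (mod 89).
m = c₂ · s⁻¹ mod 89 = 28 · 57 mod 89 = 83.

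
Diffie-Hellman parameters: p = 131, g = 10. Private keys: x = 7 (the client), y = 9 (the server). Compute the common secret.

The server sends B = g^y mod p = 10^9 mod 131.
10^1 ≡ 10 (mod 131)
10^2 = (10^1)^2 ≡ 10^2 = 100 ≡ 100 (mod 131)
10^4 = (10^2)^2 ≡ 100^2 = 10000 ≡ 44 (mod 131)
10^8 = (10^4)^2 ≡ 44^2 = 1936 ≡ 102 (mod 131)
10^9 = 10^8 · 10^1 ≡ 102 · 10 ≡ 103 (mod 131).
So B = 103. The client then computes K = B^x mod p = 103^7 mod 131.
103^1 ≡ 103 (mod 131)
103^2 = (103^1)^2 ≡ 103^2 = 10609 ≡ 129 (mod 131)
103^4 = (103^2)^2 ≡ 129^2 = 16641 ≡ 4 (mod 131)
103^7 = 103^4 · 103^2 · 103^1 ≡ 4 · 129 · 103 ≡ 93 (mod 131).

93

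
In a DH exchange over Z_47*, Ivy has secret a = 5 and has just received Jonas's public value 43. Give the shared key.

10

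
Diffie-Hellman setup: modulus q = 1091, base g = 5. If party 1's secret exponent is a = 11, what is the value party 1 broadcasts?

420

Public value = 5^11 (mod 1091).
5^1 ≡ 5 (mod 1091)
5^2 = (5^1)^2 ≡ 5^2 = 25 ≡ 25 (mod 1091)
5^4 = (5^2)^2 ≡ 25^2 = 625 ≡ 625 (mod 1091)
5^8 = (5^4)^2 ≡ 625^2 = 390625 ≡ 47 (mod 1091)
5^11 = 5^8 · 5^2 · 5^1 ≡ 47 · 25 · 5 ≡ 420 (mod 1091).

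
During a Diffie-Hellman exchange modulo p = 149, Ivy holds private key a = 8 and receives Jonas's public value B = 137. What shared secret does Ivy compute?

Shared key K = 137^8 mod 149.
137^1 ≡ 137 (mod 149)
137^2 = (137^1)^2 ≡ 137^2 = 18769 ≡ 144 (mod 149)
137^4 = (137^2)^2 ≡ 144^2 = 20736 ≡ 25 (mod 149)
137^8 = (137^4)^2 ≡ 25^2 = 625 ≡ 29 (mod 149)

29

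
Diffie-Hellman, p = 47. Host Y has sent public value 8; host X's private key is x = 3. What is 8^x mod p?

Shared key K = 8^3 mod 47.
8^1 ≡ 8 (mod 47)
8^2 = (8^1)^2 ≡ 8^2 = 64 ≡ 17 (mod 47)
8^3 = 8^2 · 8^1 ≡ 17 · 8 ≡ 42 (mod 47).

42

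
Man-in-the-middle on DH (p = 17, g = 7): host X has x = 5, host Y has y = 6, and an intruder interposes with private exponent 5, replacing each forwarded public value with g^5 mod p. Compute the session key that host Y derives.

Host Y receives an intruder's public value M = 7^5 mod 17 instead of the honest one.
7^1 ≡ 7 (mod 17)
7^2 = (7^1)^2 ≡ 7^2 = 49 ≡ 15 (mod 17)
7^4 = (7^2)^2 ≡ 15^2 = 225 ≡ 4 (mod 17)
7^5 = 7^4 · 7^1 ≡ 4 · 7 ≡ 11 (mod 17).
So M = 11. Host Y computes K = M^6 mod 17.
11^1 ≡ 11 (mod 17)
11^2 = (11^1)^2 ≡ 11^2 = 121 ≡ 2 (mod 17)
11^4 = (11^2)^2 ≡ 2^2 = 4 ≡ 4 (mod 17)
11^6 = 11^4 · 11^2 ≡ 4 · 2 ≡ 8 (mod 17).

8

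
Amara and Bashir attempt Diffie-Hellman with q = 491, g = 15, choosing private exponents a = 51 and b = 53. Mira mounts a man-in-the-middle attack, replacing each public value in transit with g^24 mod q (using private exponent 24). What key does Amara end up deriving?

131

Amara receives Mira's public value M = 15^24 mod 491 instead of the honest one.
15^1 ≡ 15 (mod 491)
15^2 = (15^1)^2 ≡ 15^2 = 225 ≡ 225 (mod 491)
15^4 = (15^2)^2 ≡ 225^2 = 50625 ≡ 52 (mod 491)
15^8 = (15^4)^2 ≡ 52^2 = 2704 ≡ 249 (mod 491)
15^16 = (15^8)^2 ≡ 249^2 = 62001 ≡ 135 (mod 491)
15^24 = 15^16 · 15^8 ≡ 135 · 249 ≡ 227 (mod 491).
So M = 227. Amara computes K = M^51 mod 491.
227^1 ≡ 227 (mod 491)
227^2 = (227^1)^2 ≡ 227^2 = 51529 ≡ 465 (mod 491)
227^4 = (227^2)^2 ≡ 465^2 = 216225 ≡ 185 (mod 491)
227^8 = (227^4)^2 ≡ 185^2 = 34225 ≡ 346 (mod 491)
227^16 = (227^8)^2 ≡ 346^2 = 119716 ≡ 403 (mod 491)
227^32 = (227^16)^2 ≡ 403^2 = 162409 ≡ 379 (mod 491)
227^51 = 227^32 · 227^16 · 227^2 · 227^1 ≡ 379 · 403 · 465 · 227 ≡ 131 (mod 491).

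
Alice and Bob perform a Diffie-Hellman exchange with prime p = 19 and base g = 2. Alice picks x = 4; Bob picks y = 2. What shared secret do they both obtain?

9

Alice sends A = g^x mod p = 2^4 mod 19.
2^1 ≡ 2 (mod 19)
2^2 = (2^1)^2 ≡ 2^2 = 4 ≡ 4 (mod 19)
2^4 = (2^2)^2 ≡ 4^2 = 16 ≡ 16 (mod 19)
So A = 16. Bob then computes K = A^y mod p = 16^2 mod 19.
16^1 ≡ 16 (mod 19)
16^2 = (16^1)^2 ≡ 16^2 = 256 ≡ 9 (mod 19)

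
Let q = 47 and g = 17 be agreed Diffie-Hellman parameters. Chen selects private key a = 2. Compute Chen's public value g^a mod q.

7

Public value = 17^2 mod 47.
17^1 ≡ 17 (mod 47)
17^2 = (17^1)^2 ≡ 17^2 = 289 ≡ 7 (mod 47)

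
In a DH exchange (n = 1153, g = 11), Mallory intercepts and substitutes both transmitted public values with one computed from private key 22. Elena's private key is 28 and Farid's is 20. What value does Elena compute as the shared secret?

796

Elena receives Mallory's public value M = 11^22 mod 1153 instead of the honest one.
11^1 ≡ 11 (mod 1153)
11^2 = (11^1)^2 ≡ 11^2 = 121 ≡ 121 (mod 1153)
11^4 = (11^2)^2 ≡ 121^2 = 14641 ≡ 805 (mod 1153)
11^8 = (11^4)^2 ≡ 805^2 = 648025 ≡ 39 (mod 1153)
11^16 = (11^8)^2 ≡ 39^2 = 1521 ≡ 368 (mod 1153)
11^22 = 11^16 · 11^4 · 11^2 ≡ 368 · 805 · 121 ≡ 576 (mod 1153).
So M = 576. Elena computes K = M^28 mod 1153.
576^1 ≡ 576 (mod 1153)
576^2 = (576^1)^2 ≡ 576^2 = 331776 ≡ 865 (mod 1153)
576^4 = (576^2)^2 ≡ 865^2 = 748225 ≡ 1081 (mod 1153)
576^8 = (576^4)^2 ≡ 1081^2 = 1168561 ≡ 572 (mod 1153)
576^16 = (576^8)^2 ≡ 572^2 = 327184 ≡ 885 (mod 1153)
576^28 = 576^16 · 576^8 · 576^4 ≡ 885 · 572 · 1081 ≡ 796 (mod 1153).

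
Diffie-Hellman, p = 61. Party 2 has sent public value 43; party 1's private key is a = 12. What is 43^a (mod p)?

58

Shared key K = 43^12 mod 61.
43^1 ≡ 43 (mod 61)
43^2 = (43^1)^2 ≡ 43^2 = 1849 ≡ 19 (mod 61)
43^4 = (43^2)^2 ≡ 19^2 = 361 ≡ 56 (mod 61)
43^8 = (43^4)^2 ≡ 56^2 = 3136 ≡ 25 (mod 61)
43^12 = 43^8 · 43^4 ≡ 25 · 56 ≡ 58 (mod 61).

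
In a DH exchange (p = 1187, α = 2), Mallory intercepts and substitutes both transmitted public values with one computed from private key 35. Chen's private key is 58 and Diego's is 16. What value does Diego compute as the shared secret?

Diego receives Mallory's public value M = 2^35 mod 1187 instead of the honest one.
2^1 ≡ 2 (mod 1187)
2^2 = (2^1)^2 ≡ 2^2 = 4 ≡ 4 (mod 1187)
2^4 = (2^2)^2 ≡ 4^2 = 16 ≡ 16 (mod 1187)
2^8 = (2^4)^2 ≡ 16^2 = 256 ≡ 256 (mod 1187)
2^16 = (2^8)^2 ≡ 256^2 = 65536 ≡ 251 (mod 1187)
2^32 = (2^16)^2 ≡ 251^2 = 63001 ≡ 90 (mod 1187)
2^35 = 2^32 · 2^2 · 2^1 ≡ 90 · 4 · 2 ≡ 720 (mod 1187).
So M = 720. Diego computes K = M^16 mod 1187.
720^1 ≡ 720 (mod 1187)
720^2 = (720^1)^2 ≡ 720^2 = 518400 ≡ 868 (mod 1187)
720^4 = (720^2)^2 ≡ 868^2 = 753424 ≡ 866 (mod 1187)
720^8 = (720^4)^2 ≡ 866^2 = 749956 ≡ 959 (mod 1187)
720^16 = (720^8)^2 ≡ 959^2 = 919681 ≡ 943 (mod 1187)

943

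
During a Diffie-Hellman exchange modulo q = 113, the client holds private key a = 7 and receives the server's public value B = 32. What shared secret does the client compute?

Shared key K = 32^7 mod 113.
32^1 ≡ 32 (mod 113)
32^2 = (32^1)^2 ≡ 32^2 = 1024 ≡ 7 (mod 113)
32^4 = (32^2)^2 ≡ 7^2 = 49 ≡ 49 (mod 113)
32^7 = 32^4 · 32^2 · 32^1 ≡ 49 · 7 · 32 ≡ 15 (mod 113).

15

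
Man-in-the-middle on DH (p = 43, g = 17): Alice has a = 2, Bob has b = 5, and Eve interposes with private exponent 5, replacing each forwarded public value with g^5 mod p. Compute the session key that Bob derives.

15

Bob receives Eve's public value M = 17^5 mod 43 instead of the honest one.
17^1 ≡ 17 (mod 43)
17^2 = (17^1)^2 ≡ 17^2 = 289 ≡ 31 (mod 43)
17^4 = (17^2)^2 ≡ 31^2 = 961 ≡ 15 (mod 43)
17^5 = 17^4 · 17^1 ≡ 15 · 17 ≡ 40 (mod 43).
So M = 40. Bob computes K = M^5 mod 43.
40^1 ≡ 40 (mod 43)
40^2 = (40^1)^2 ≡ 40^2 = 1600 ≡ 9 (mod 43)
40^4 = (40^2)^2 ≡ 9^2 = 81 ≡ 38 (mod 43)
40^5 = 40^4 · 40^1 ≡ 38 · 40 ≡ 15 (mod 43).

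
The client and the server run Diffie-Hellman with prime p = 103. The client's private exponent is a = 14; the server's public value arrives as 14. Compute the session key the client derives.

64

Shared key K = 14^14 mod 103.
14^1 ≡ 14 (mod 103)
14^2 = (14^1)^2 ≡ 14^2 = 196 ≡ 93 (mod 103)
14^4 = (14^2)^2 ≡ 93^2 = 8649 ≡ 100 (mod 103)
14^8 = (14^4)^2 ≡ 100^2 = 10000 ≡ 9 (mod 103)
14^14 = 14^8 · 14^4 · 14^2 ≡ 9 · 100 · 93 ≡ 64 (mod 103).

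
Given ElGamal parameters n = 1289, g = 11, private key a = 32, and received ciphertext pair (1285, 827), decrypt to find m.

1187

Shared mask s = c₁^a mod n = 1285^32 mod 1289.
1285^1 ≡ 1285 (mod 1289)
1285^2 = (1285^1)^2 ≡ 1285^2 = 1651225 ≡ 16 (mod 1289)
1285^4 = (1285^2)^2 ≡ 16^2 = 256 ≡ 256 (mod 1289)
1285^8 = (1285^4)^2 ≡ 256^2 = 65536 ≡ 1086 (mod 1289)
1285^16 = (1285^8)^2 ≡ 1086^2 = 1179396 ≡ 1250 (mod 1289)
1285^32 = (1285^16)^2 ≡ 1250^2 = 1562500 ≡ 232 (mod 1289)
So s = 232; s⁻¹ ≡ 1239 (mod 1289).
m = c₂ · s⁻¹ mod 1289 = 827 · 1239 mod 1289 = 1187.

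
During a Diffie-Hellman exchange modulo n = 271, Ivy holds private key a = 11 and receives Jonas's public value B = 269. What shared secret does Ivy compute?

Shared key K = 269^11 mod 271.
269^1 ≡ 269 (mod 271)
269^2 = (269^1)^2 ≡ 269^2 = 72361 ≡ 4 (mod 271)
269^4 = (269^2)^2 ≡ 4^2 = 16 ≡ 16 (mod 271)
269^8 = (269^4)^2 ≡ 16^2 = 256 ≡ 256 (mod 271)
269^11 = 269^8 · 269^2 · 269^1 ≡ 256 · 4 · 269 ≡ 120 (mod 271).

120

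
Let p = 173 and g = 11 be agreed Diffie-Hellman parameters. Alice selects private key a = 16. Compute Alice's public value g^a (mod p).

22

Public value = 11^16 (mod 173).
11^1 ≡ 11 (mod 173)
11^2 = (11^1)^2 ≡ 11^2 = 121 ≡ 121 (mod 173)
11^4 = (11^2)^2 ≡ 121^2 = 14641 ≡ 109 (mod 173)
11^8 = (11^4)^2 ≡ 109^2 = 11881 ≡ 117 (mod 173)
11^16 = (11^8)^2 ≡ 117^2 = 13689 ≡ 22 (mod 173)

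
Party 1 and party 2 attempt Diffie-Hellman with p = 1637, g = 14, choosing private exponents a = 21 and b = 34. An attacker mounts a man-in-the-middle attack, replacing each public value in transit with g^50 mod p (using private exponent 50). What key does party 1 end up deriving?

1303

Party 1 receives an attacker's public value M = 14^50 mod 1637 instead of the honest one.
14^1 ≡ 14 (mod 1637)
14^2 = (14^1)^2 ≡ 14^2 = 196 ≡ 196 (mod 1637)
14^4 = (14^2)^2 ≡ 196^2 = 38416 ≡ 765 (mod 1637)
14^8 = (14^4)^2 ≡ 765^2 = 585225 ≡ 816 (mod 1637)
14^16 = (14^8)^2 ≡ 816^2 = 665856 ≡ 1234 (mod 1637)
14^32 = (14^16)^2 ≡ 1234^2 = 1522756 ≡ 346 (mod 1637)
14^50 = 14^32 · 14^16 · 14^2 ≡ 346 · 1234 · 196 ≡ 1504 (mod 1637).
So M = 1504. Party 1 computes K = M^21 mod 1637.
1504^1 ≡ 1504 (mod 1637)
1504^2 = (1504^1)^2 ≡ 1504^2 = 2262016 ≡ 1319 (mod 1637)
1504^4 = (1504^2)^2 ≡ 1319^2 = 1739761 ≡ 1267 (mod 1637)
1504^8 = (1504^4)^2 ≡ 1267^2 = 1605289 ≡ 1029 (mod 1637)
1504^16 = (1504^8)^2 ≡ 1029^2 = 1058841 ≡ 1339 (mod 1637)
1504^21 = 1504^16 · 1504^4 · 1504^1 ≡ 1339 · 1267 · 1504 ≡ 1303 (mod 1637).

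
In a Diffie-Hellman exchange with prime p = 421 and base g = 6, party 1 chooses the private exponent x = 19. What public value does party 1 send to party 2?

Public value = 6^19 mod 421.
6^1 ≡ 6 (mod 421)
6^2 = (6^1)^2 ≡ 6^2 = 36 ≡ 36 (mod 421)
6^4 = (6^2)^2 ≡ 36^2 = 1296 ≡ 33 (mod 421)
6^8 = (6^4)^2 ≡ 33^2 = 1089 ≡ 247 (mod 421)
6^16 = (6^8)^2 ≡ 247^2 = 61009 ≡ 385 (mod 421)
6^19 = 6^16 · 6^2 · 6^1 ≡ 385 · 36 · 6 ≡ 223 (mod 421).

223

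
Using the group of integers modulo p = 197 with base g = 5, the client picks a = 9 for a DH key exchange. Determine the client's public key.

Public value = 5^9 (mod 197).
5^1 ≡ 5 (mod 197)
5^2 = (5^1)^2 ≡ 5^2 = 25 ≡ 25 (mod 197)
5^4 = (5^2)^2 ≡ 25^2 = 625 ≡ 34 (mod 197)
5^8 = (5^4)^2 ≡ 34^2 = 1156 ≡ 171 (mod 197)
5^9 = 5^8 · 5^1 ≡ 171 · 5 ≡ 67 (mod 197).

67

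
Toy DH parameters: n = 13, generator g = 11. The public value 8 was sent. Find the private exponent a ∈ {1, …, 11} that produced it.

Try successive powers of 11 modulo 13:
11^1 ≡ 11
11^2 ≡ 4
11^3 ≡ 5
11^4 ≡ 3
11^5 ≡ 7
11^6 ≡ 12
11^7 ≡ 2
11^8 ≡ 9
11^9 ≡ 8
Found: a = 9.

9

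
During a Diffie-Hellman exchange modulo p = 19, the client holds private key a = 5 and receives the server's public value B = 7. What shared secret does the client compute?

11

Shared key K = 7^5 mod 19.
7^1 ≡ 7 (mod 19)
7^2 = (7^1)^2 ≡ 7^2 = 49 ≡ 11 (mod 19)
7^4 = (7^2)^2 ≡ 11^2 = 121 ≡ 7 (mod 19)
7^5 = 7^4 · 7^1 ≡ 7 · 7 ≡ 11 (mod 19).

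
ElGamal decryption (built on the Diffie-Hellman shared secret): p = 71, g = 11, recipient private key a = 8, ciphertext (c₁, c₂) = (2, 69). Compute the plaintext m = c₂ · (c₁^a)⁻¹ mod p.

66

Shared mask s = c₁^a mod p = 2^8 mod 71.
2^1 ≡ 2 (mod 71)
2^2 = (2^1)^2 ≡ 2^2 = 4 ≡ 4 (mod 71)
2^4 = (2^2)^2 ≡ 4^2 = 16 ≡ 16 (mod 71)
2^8 = (2^4)^2 ≡ 16^2 = 256 ≡ 43 (mod 71)
So s = 43; s⁻¹ ≡ 38 (mod 71).
m = c₂ · s⁻¹ mod 71 = 69 · 38 mod 71 = 66.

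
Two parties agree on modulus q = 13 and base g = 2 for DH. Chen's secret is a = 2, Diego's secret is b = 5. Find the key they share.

Chen sends A = g^a mod q = 2^2 mod 13.
2^1 ≡ 2 (mod 13)
2^2 = (2^1)^2 ≡ 2^2 = 4 ≡ 4 (mod 13)
So A = 4. Diego then computes K = A^b mod q = 4^5 mod 13.
4^1 ≡ 4 (mod 13)
4^2 = (4^1)^2 ≡ 4^2 = 16 ≡ 3 (mod 13)
4^4 = (4^2)^2 ≡ 3^2 = 9 ≡ 9 (mod 13)
4^5 = 4^4 · 4^1 ≡ 9 · 4 ≡ 10 (mod 13).

10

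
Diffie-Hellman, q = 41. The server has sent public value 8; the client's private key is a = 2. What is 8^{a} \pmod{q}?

23

Shared key K = 8^2 mod 41.
8^1 ≡ 8 (mod 41)
8^2 = (8^1)^2 ≡ 8^2 = 64 ≡ 23 (mod 41)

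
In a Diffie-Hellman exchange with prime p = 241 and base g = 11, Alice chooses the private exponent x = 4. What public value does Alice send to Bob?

181

Public value = 11^4 mod 241.
11^1 ≡ 11 (mod 241)
11^2 = (11^1)^2 ≡ 11^2 = 121 ≡ 121 (mod 241)
11^4 = (11^2)^2 ≡ 121^2 = 14641 ≡ 181 (mod 241)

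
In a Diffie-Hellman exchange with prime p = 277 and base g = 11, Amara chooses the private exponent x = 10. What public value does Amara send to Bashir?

254

Public value = 11^10 mod 277.
11^1 ≡ 11 (mod 277)
11^2 = (11^1)^2 ≡ 11^2 = 121 ≡ 121 (mod 277)
11^4 = (11^2)^2 ≡ 121^2 = 14641 ≡ 237 (mod 277)
11^8 = (11^4)^2 ≡ 237^2 = 56169 ≡ 215 (mod 277)
11^10 = 11^8 · 11^2 ≡ 215 · 121 ≡ 254 (mod 277).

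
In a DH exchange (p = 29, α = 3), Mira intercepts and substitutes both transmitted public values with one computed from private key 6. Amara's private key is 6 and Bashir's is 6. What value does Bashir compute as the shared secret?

Bashir receives Mira's public value M = 3^6 mod 29 instead of the honest one.
3^1 ≡ 3 (mod 29)
3^2 = (3^1)^2 ≡ 3^2 = 9 ≡ 9 (mod 29)
3^4 = (3^2)^2 ≡ 9^2 = 81 ≡ 23 (mod 29)
3^6 = 3^4 · 3^2 ≡ 23 · 9 ≡ 4 (mod 29).
So M = 4. Bashir computes K = M^6 mod 29.
4^1 ≡ 4 (mod 29)
4^2 = (4^1)^2 ≡ 4^2 = 16 ≡ 16 (mod 29)
4^4 = (4^2)^2 ≡ 16^2 = 256 ≡ 24 (mod 29)
4^6 = 4^4 · 4^2 ≡ 24 · 16 ≡ 7 (mod 29).

7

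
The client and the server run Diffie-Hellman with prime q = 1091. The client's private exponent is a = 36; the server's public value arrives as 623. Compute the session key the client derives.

676

Shared key K = 623^36 mod 1091.
623^1 ≡ 623 (mod 1091)
623^2 = (623^1)^2 ≡ 623^2 = 388129 ≡ 824 (mod 1091)
623^4 = (623^2)^2 ≡ 824^2 = 678976 ≡ 374 (mod 1091)
623^8 = (623^4)^2 ≡ 374^2 = 139876 ≡ 228 (mod 1091)
623^16 = (623^8)^2 ≡ 228^2 = 51984 ≡ 707 (mod 1091)
623^32 = (623^16)^2 ≡ 707^2 = 499849 ≡ 171 (mod 1091)
623^36 = 623^32 · 623^4 ≡ 171 · 374 ≡ 676 (mod 1091).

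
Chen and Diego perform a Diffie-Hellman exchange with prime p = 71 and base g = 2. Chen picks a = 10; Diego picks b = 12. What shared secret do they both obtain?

Chen sends A = g^a mod p = 2^10 mod 71.
2^1 ≡ 2 (mod 71)
2^2 = (2^1)^2 ≡ 2^2 = 4 ≡ 4 (mod 71)
2^4 = (2^2)^2 ≡ 4^2 = 16 ≡ 16 (mod 71)
2^8 = (2^4)^2 ≡ 16^2 = 256 ≡ 43 (mod 71)
2^10 = 2^8 · 2^2 ≡ 43 · 4 ≡ 30 (mod 71).
So A = 30. Diego then computes K = A^b mod p = 30^12 mod 71.
30^1 ≡ 30 (mod 71)
30^2 = (30^1)^2 ≡ 30^2 = 900 ≡ 48 (mod 71)
30^4 = (30^2)^2 ≡ 48^2 = 2304 ≡ 32 (mod 71)
30^8 = (30^4)^2 ≡ 32^2 = 1024 ≡ 30 (mod 71)
30^12 = 30^8 · 30^4 ≡ 30 · 32 ≡ 37 (mod 71).

37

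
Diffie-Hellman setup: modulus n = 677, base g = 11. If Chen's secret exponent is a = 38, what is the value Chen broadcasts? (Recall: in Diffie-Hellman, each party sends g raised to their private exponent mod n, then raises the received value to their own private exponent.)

Public value = 11^38 mod 677.
11^1 ≡ 11 (mod 677)
11^2 = (11^1)^2 ≡ 11^2 = 121 ≡ 121 (mod 677)
11^4 = (11^2)^2 ≡ 121^2 = 14641 ≡ 424 (mod 677)
11^8 = (11^4)^2 ≡ 424^2 = 179776 ≡ 371 (mod 677)
11^16 = (11^8)^2 ≡ 371^2 = 137641 ≡ 210 (mod 677)
11^32 = (11^16)^2 ≡ 210^2 = 44100 ≡ 95 (mod 677)
11^38 = 11^32 · 11^4 · 11^2 ≡ 95 · 424 · 121 ≡ 157 (mod 677).

157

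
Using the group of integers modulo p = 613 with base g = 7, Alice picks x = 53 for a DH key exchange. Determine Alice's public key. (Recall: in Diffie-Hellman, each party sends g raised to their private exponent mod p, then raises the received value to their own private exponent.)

120

Public value = 7^53 (mod 613).
7^1 ≡ 7 (mod 613)
7^2 = (7^1)^2 ≡ 7^2 = 49 ≡ 49 (mod 613)
7^4 = (7^2)^2 ≡ 49^2 = 2401 ≡ 562 (mod 613)
7^8 = (7^4)^2 ≡ 562^2 = 315844 ≡ 149 (mod 613)
7^16 = (7^8)^2 ≡ 149^2 = 22201 ≡ 133 (mod 613)
7^32 = (7^16)^2 ≡ 133^2 = 17689 ≡ 525 (mod 613)
7^53 = 7^32 · 7^16 · 7^4 · 7^1 ≡ 525 · 133 · 562 · 7 ≡ 120 (mod 613).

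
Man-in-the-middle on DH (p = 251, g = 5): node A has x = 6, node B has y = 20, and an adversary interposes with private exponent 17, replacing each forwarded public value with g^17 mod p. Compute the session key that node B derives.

149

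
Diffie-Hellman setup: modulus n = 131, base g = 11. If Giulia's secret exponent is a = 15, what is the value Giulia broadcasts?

Public value = 11^15 (mod 131).
11^1 ≡ 11 (mod 131)
11^2 = (11^1)^2 ≡ 11^2 = 121 ≡ 121 (mod 131)
11^4 = (11^2)^2 ≡ 121^2 = 14641 ≡ 100 (mod 131)
11^8 = (11^4)^2 ≡ 100^2 = 10000 ≡ 44 (mod 131)
11^15 = 11^8 · 11^4 · 11^2 · 11^1 ≡ 44 · 100 · 121 · 11 ≡ 45 (mod 131).

45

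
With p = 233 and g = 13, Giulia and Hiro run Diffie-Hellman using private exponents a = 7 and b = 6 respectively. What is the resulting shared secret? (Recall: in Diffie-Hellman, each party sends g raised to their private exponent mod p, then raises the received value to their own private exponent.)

Hiro sends B = g^b mod p = 13^6 mod 233.
13^1 ≡ 13 (mod 233)
13^2 = (13^1)^2 ≡ 13^2 = 169 ≡ 169 (mod 233)
13^4 = (13^2)^2 ≡ 169^2 = 28561 ≡ 135 (mod 233)
13^6 = 13^4 · 13^2 ≡ 135 · 169 ≡ 214 (mod 233).
So B = 214. Giulia then computes K = B^a mod p = 214^7 mod 233.
214^1 ≡ 214 (mod 233)
214^2 = (214^1)^2 ≡ 214^2 = 45796 ≡ 128 (mod 233)
214^4 = (214^2)^2 ≡ 128^2 = 16384 ≡ 74 (mod 233)
214^7 = 214^4 · 214^2 · 214^1 ≡ 74 · 128 · 214 ≡ 141 (mod 233).

141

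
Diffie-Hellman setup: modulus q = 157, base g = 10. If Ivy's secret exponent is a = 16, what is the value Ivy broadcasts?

Public value = 10^16 mod 157.
10^1 ≡ 10 (mod 157)
10^2 = (10^1)^2 ≡ 10^2 = 100 ≡ 100 (mod 157)
10^4 = (10^2)^2 ≡ 100^2 = 10000 ≡ 109 (mod 157)
10^8 = (10^4)^2 ≡ 109^2 = 11881 ≡ 106 (mod 157)
10^16 = (10^8)^2 ≡ 106^2 = 11236 ≡ 89 (mod 157)

89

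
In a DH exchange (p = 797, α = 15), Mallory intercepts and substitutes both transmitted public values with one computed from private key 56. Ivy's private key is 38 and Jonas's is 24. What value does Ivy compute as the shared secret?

257

Ivy receives Mallory's public value M = 15^56 mod 797 instead of the honest one.
15^1 ≡ 15 (mod 797)
15^2 = (15^1)^2 ≡ 15^2 = 225 ≡ 225 (mod 797)
15^4 = (15^2)^2 ≡ 225^2 = 50625 ≡ 414 (mod 797)
15^8 = (15^4)^2 ≡ 414^2 = 171396 ≡ 41 (mod 797)
15^16 = (15^8)^2 ≡ 41^2 = 1681 ≡ 87 (mod 797)
15^32 = (15^16)^2 ≡ 87^2 = 7569 ≡ 396 (mod 797)
15^56 = 15^32 · 15^16 · 15^8 ≡ 396 · 87 · 41 ≡ 248 (mod 797).
So M = 248. Ivy computes K = M^38 mod 797.
248^1 ≡ 248 (mod 797)
248^2 = (248^1)^2 ≡ 248^2 = 61504 ≡ 135 (mod 797)
248^4 = (248^2)^2 ≡ 135^2 = 18225 ≡ 691 (mod 797)
248^8 = (248^4)^2 ≡ 691^2 = 477481 ≡ 78 (mod 797)
248^16 = (248^8)^2 ≡ 78^2 = 6084 ≡ 505 (mod 797)
248^32 = (248^16)^2 ≡ 505^2 = 255025 ≡ 782 (mod 797)
248^38 = 248^32 · 248^4 · 248^2 ≡ 782 · 691 · 135 ≡ 257 (mod 797).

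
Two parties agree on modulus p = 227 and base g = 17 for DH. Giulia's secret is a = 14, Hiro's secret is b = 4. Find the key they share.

99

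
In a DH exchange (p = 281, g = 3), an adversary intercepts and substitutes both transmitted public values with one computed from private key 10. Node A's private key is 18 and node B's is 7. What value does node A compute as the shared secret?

32

Node A receives an adversary's public value M = 3^10 mod 281 instead of the honest one.
3^1 ≡ 3 (mod 281)
3^2 = (3^1)^2 ≡ 3^2 = 9 ≡ 9 (mod 281)
3^4 = (3^2)^2 ≡ 9^2 = 81 ≡ 81 (mod 281)
3^8 = (3^4)^2 ≡ 81^2 = 6561 ≡ 98 (mod 281)
3^10 = 3^8 · 3^2 ≡ 98 · 9 ≡ 39 (mod 281).
So M = 39. Node A computes K = M^18 mod 281.
39^1 ≡ 39 (mod 281)
39^2 = (39^1)^2 ≡ 39^2 = 1521 ≡ 116 (mod 281)
39^4 = (39^2)^2 ≡ 116^2 = 13456 ≡ 249 (mod 281)
39^8 = (39^4)^2 ≡ 249^2 = 62001 ≡ 181 (mod 281)
39^16 = (39^8)^2 ≡ 181^2 = 32761 ≡ 165 (mod 281)
39^18 = 39^16 · 39^2 ≡ 165 · 116 ≡ 32 (mod 281).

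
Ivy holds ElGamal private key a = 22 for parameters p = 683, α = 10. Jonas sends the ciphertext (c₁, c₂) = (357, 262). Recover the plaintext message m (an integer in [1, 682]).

Shared mask s = c₁^a mod p = 357^22 mod 683.
357^1 ≡ 357 (mod 683)
357^2 = (357^1)^2 ≡ 357^2 = 127449 ≡ 411 (mod 683)
357^4 = (357^2)^2 ≡ 411^2 = 168921 ≡ 220 (mod 683)
357^8 = (357^4)^2 ≡ 220^2 = 48400 ≡ 590 (mod 683)
357^16 = (357^8)^2 ≡ 590^2 = 348100 ≡ 453 (mod 683)
357^22 = 357^16 · 357^4 · 357^2 ≡ 453 · 220 · 411 ≡ 67 (mod 683).
So s = 67; s⁻¹ ≡ 367 (mod 683).
m = c₂ · s⁻¹ mod 683 = 262 · 367 mod 683 = 534.

534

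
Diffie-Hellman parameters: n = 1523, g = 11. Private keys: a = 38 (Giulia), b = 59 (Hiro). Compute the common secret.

808

Giulia sends A = g^a mod n = 11^38 mod 1523.
11^1 ≡ 11 (mod 1523)
11^2 = (11^1)^2 ≡ 11^2 = 121 ≡ 121 (mod 1523)
11^4 = (11^2)^2 ≡ 121^2 = 14641 ≡ 934 (mod 1523)
11^8 = (11^4)^2 ≡ 934^2 = 872356 ≡ 1200 (mod 1523)
11^16 = (11^8)^2 ≡ 1200^2 = 1440000 ≡ 765 (mod 1523)
11^32 = (11^16)^2 ≡ 765^2 = 585225 ≡ 393 (mod 1523)
11^38 = 11^32 · 11^4 · 11^2 ≡ 393 · 934 · 121 ≡ 776 (mod 1523).
So A = 776. Hiro then computes K = A^b mod n = 776^59 mod 1523.
776^1 ≡ 776 (mod 1523)
776^2 = (776^1)^2 ≡ 776^2 = 602176 ≡ 591 (mod 1523)
776^4 = (776^2)^2 ≡ 591^2 = 349281 ≡ 514 (mod 1523)
776^8 = (776^4)^2 ≡ 514^2 = 264196 ≡ 717 (mod 1523)
776^16 = (776^8)^2 ≡ 717^2 = 514089 ≡ 838 (mod 1523)
776^32 = (776^16)^2 ≡ 838^2 = 702244 ≡ 141 (mod 1523)
776^59 = 776^32 · 776^16 · 776^8 · 776^2 · 776^1 ≡ 141 · 838 · 717 · 591 · 776 ≡ 808 (mod 1523).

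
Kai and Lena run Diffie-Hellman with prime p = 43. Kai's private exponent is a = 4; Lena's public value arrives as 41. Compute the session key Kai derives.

Shared key K = 41^4 mod 43.
41^1 ≡ 41 (mod 43)
41^2 = (41^1)^2 ≡ 41^2 = 1681 ≡ 4 (mod 43)
41^4 = (41^2)^2 ≡ 4^2 = 16 ≡ 16 (mod 43)

16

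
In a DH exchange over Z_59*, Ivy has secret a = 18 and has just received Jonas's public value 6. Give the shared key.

45

Shared key K = 6^18 mod 59.
6^1 ≡ 6 (mod 59)
6^2 = (6^1)^2 ≡ 6^2 = 36 ≡ 36 (mod 59)
6^4 = (6^2)^2 ≡ 36^2 = 1296 ≡ 57 (mod 59)
6^8 = (6^4)^2 ≡ 57^2 = 3249 ≡ 4 (mod 59)
6^16 = (6^8)^2 ≡ 4^2 = 16 ≡ 16 (mod 59)
6^18 = 6^16 · 6^2 ≡ 16 · 36 ≡ 45 (mod 59).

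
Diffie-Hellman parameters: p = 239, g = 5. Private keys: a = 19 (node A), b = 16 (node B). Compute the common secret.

161

Node A sends A = g^a mod p = 5^19 mod 239.
5^1 ≡ 5 (mod 239)
5^2 = (5^1)^2 ≡ 5^2 = 25 ≡ 25 (mod 239)
5^4 = (5^2)^2 ≡ 25^2 = 625 ≡ 147 (mod 239)
5^8 = (5^4)^2 ≡ 147^2 = 21609 ≡ 99 (mod 239)
5^16 = (5^8)^2 ≡ 99^2 = 9801 ≡ 2 (mod 239)
5^19 = 5^16 · 5^2 · 5^1 ≡ 2 · 25 · 5 ≡ 11 (mod 239).
So A = 11. Node B then computes K = A^b mod p = 11^16 mod 239.
11^1 ≡ 11 (mod 239)
11^2 = (11^1)^2 ≡ 11^2 = 121 ≡ 121 (mod 239)
11^4 = (11^2)^2 ≡ 121^2 = 14641 ≡ 62 (mod 239)
11^8 = (11^4)^2 ≡ 62^2 = 3844 ≡ 20 (mod 239)
11^16 = (11^8)^2 ≡ 20^2 = 400 ≡ 161 (mod 239)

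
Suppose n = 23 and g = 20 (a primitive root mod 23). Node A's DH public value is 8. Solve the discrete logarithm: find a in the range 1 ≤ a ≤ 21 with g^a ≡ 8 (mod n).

Try successive powers of 20 modulo 23:
20^1 ≡ 20
20^2 ≡ 9
20^3 ≡ 19
20^4 ≡ 12
20^5 ≡ 10
20^6 ≡ 16
20^7 ≡ 21
20^8 ≡ 6
20^9 ≡ 5
20^10 ≡ 8
Found: a = 10.

10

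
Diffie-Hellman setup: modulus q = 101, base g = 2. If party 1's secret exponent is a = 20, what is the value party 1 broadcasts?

Public value = 2^20 (mod 101).
2^1 ≡ 2 (mod 101)
2^2 = (2^1)^2 ≡ 2^2 = 4 ≡ 4 (mod 101)
2^4 = (2^2)^2 ≡ 4^2 = 16 ≡ 16 (mod 101)
2^8 = (2^4)^2 ≡ 16^2 = 256 ≡ 54 (mod 101)
2^16 = (2^8)^2 ≡ 54^2 = 2916 ≡ 88 (mod 101)
2^20 = 2^16 · 2^4 ≡ 88 · 16 ≡ 95 (mod 101).

95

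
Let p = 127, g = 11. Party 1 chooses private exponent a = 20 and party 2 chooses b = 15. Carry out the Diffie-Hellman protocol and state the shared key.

Party 2 sends B = g^b mod p = 11^15 mod 127.
11^1 ≡ 11 (mod 127)
11^2 = (11^1)^2 ≡ 11^2 = 121 ≡ 121 (mod 127)
11^4 = (11^2)^2 ≡ 121^2 = 14641 ≡ 36 (mod 127)
11^8 = (11^4)^2 ≡ 36^2 = 1296 ≡ 26 (mod 127)
11^15 = 11^8 · 11^4 · 11^2 · 11^1 ≡ 26 · 36 · 121 · 11 ≡ 73 (mod 127).
So B = 73. Party 1 then computes K = B^a mod p = 73^20 mod 127.
73^1 ≡ 73 (mod 127)
73^2 = (73^1)^2 ≡ 73^2 = 5329 ≡ 122 (mod 127)
73^4 = (73^2)^2 ≡ 122^2 = 14884 ≡ 25 (mod 127)
73^8 = (73^4)^2 ≡ 25^2 = 625 ≡ 117 (mod 127)
73^16 = (73^8)^2 ≡ 117^2 = 13689 ≡ 100 (mod 127)
73^20 = 73^16 · 73^4 ≡ 100 · 25 ≡ 87 (mod 127).

87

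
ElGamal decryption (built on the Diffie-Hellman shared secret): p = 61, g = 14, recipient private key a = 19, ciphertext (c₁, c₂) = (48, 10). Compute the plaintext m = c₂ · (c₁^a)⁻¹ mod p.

18

Shared mask s = c₁^a mod p = 48^19 mod 61.
48^1 ≡ 48 (mod 61)
48^2 = (48^1)^2 ≡ 48^2 = 2304 ≡ 47 (mod 61)
48^4 = (48^2)^2 ≡ 47^2 = 2209 ≡ 13 (mod 61)
48^8 = (48^4)^2 ≡ 13^2 = 169 ≡ 47 (mod 61)
48^16 = (48^8)^2 ≡ 47^2 = 2209 ≡ 13 (mod 61)
48^19 = 48^16 · 48^2 · 48^1 ≡ 13 · 47 · 48 ≡ 48 (mod 61).
So s = 48; s⁻¹ ≡ 14 (mod 61).
m = c₂ · s⁻¹ mod 61 = 10 · 14 mod 61 = 18.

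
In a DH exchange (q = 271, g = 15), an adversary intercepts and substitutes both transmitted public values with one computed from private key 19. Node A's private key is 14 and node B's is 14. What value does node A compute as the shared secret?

Node A receives an adversary's public value M = 15^19 mod 271 instead of the honest one.
15^1 ≡ 15 (mod 271)
15^2 = (15^1)^2 ≡ 15^2 = 225 ≡ 225 (mod 271)
15^4 = (15^2)^2 ≡ 225^2 = 50625 ≡ 219 (mod 271)
15^8 = (15^4)^2 ≡ 219^2 = 47961 ≡ 265 (mod 271)
15^16 = (15^8)^2 ≡ 265^2 = 70225 ≡ 36 (mod 271)
15^19 = 15^16 · 15^2 · 15^1 ≡ 36 · 225 · 15 ≡ 92 (mod 271).
So M = 92. Node A computes K = M^14 mod 271.
92^1 ≡ 92 (mod 271)
92^2 = (92^1)^2 ≡ 92^2 = 8464 ≡ 63 (mod 271)
92^4 = (92^2)^2 ≡ 63^2 = 3969 ≡ 175 (mod 271)
92^8 = (92^4)^2 ≡ 175^2 = 30625 ≡ 2 (mod 271)
92^14 = 92^8 · 92^4 · 92^2 ≡ 2 · 175 · 63 ≡ 99 (mod 271).

99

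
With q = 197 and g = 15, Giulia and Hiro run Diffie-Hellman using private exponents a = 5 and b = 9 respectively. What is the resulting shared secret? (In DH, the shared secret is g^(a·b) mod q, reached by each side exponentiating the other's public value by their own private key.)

Giulia sends A = g^a mod q = 15^5 mod 197.
15^1 ≡ 15 (mod 197)
15^2 = (15^1)^2 ≡ 15^2 = 225 ≡ 28 (mod 197)
15^4 = (15^2)^2 ≡ 28^2 = 784 ≡ 193 (mod 197)
15^5 = 15^4 · 15^1 ≡ 193 · 15 ≡ 137 (mod 197).
So A = 137. Hiro then computes K = A^b mod q = 137^9 mod 197.
137^1 ≡ 137 (mod 197)
137^2 = (137^1)^2 ≡ 137^2 = 18769 ≡ 54 (mod 197)
137^4 = (137^2)^2 ≡ 54^2 = 2916 ≡ 158 (mod 197)
137^8 = (137^4)^2 ≡ 158^2 = 24964 ≡ 142 (mod 197)
137^9 = 137^8 · 137^1 ≡ 142 · 137 ≡ 148 (mod 197).

148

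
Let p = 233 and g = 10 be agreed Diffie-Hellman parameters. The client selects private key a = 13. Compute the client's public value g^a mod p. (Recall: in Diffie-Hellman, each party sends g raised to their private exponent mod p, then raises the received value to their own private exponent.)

145

Public value = 10^13 mod 233.
10^1 ≡ 10 (mod 233)
10^2 = (10^1)^2 ≡ 10^2 = 100 ≡ 100 (mod 233)
10^4 = (10^2)^2 ≡ 100^2 = 10000 ≡ 214 (mod 233)
10^8 = (10^4)^2 ≡ 214^2 = 45796 ≡ 128 (mod 233)
10^13 = 10^8 · 10^4 · 10^1 ≡ 128 · 214 · 10 ≡ 145 (mod 233).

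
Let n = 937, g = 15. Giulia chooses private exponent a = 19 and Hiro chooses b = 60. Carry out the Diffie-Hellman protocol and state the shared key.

578

Giulia sends A = g^a mod n = 15^19 mod 937.
15^1 ≡ 15 (mod 937)
15^2 = (15^1)^2 ≡ 15^2 = 225 ≡ 225 (mod 937)
15^4 = (15^2)^2 ≡ 225^2 = 50625 ≡ 27 (mod 937)
15^8 = (15^4)^2 ≡ 27^2 = 729 ≡ 729 (mod 937)
15^16 = (15^8)^2 ≡ 729^2 = 531441 ≡ 162 (mod 937)
15^19 = 15^16 · 15^2 · 15^1 ≡ 162 · 225 · 15 ≡ 479 (mod 937).
So A = 479. Hiro then computes K = A^b mod n = 479^60 mod 937.
479^1 ≡ 479 (mod 937)
479^2 = (479^1)^2 ≡ 479^2 = 229441 ≡ 813 (mod 937)
479^4 = (479^2)^2 ≡ 813^2 = 660969 ≡ 384 (mod 937)
479^8 = (479^4)^2 ≡ 384^2 = 147456 ≡ 347 (mod 937)
479^16 = (479^8)^2 ≡ 347^2 = 120409 ≡ 473 (mod 937)
479^32 = (479^16)^2 ≡ 473^2 = 223729 ≡ 723 (mod 937)
479^60 = 479^32 · 479^16 · 479^8 · 479^4 ≡ 723 · 473 · 347 · 384 ≡ 578 (mod 937).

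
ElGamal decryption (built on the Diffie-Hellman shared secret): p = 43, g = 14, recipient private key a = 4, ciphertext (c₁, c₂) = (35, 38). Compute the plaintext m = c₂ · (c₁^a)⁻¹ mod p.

23

Shared mask s = c₁^a mod p = 35^4 mod 43.
35^1 ≡ 35 (mod 43)
35^2 = (35^1)^2 ≡ 35^2 = 1225 ≡ 21 (mod 43)
35^4 = (35^2)^2 ≡ 21^2 = 441 ≡ 11 (mod 43)
So s = 11; s⁻¹ ≡ 4 (mod 43).
m = c₂ · s⁻¹ mod 43 = 38 · 4 mod 43 = 23.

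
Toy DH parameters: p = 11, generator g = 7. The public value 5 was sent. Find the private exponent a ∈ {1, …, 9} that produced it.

2

Try successive powers of 7 modulo 11:
7^1 ≡ 7
7^2 ≡ 5
Found: a = 2.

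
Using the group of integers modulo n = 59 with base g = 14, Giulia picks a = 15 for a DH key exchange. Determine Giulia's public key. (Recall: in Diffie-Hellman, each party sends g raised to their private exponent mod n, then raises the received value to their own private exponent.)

Public value = 14^15 mod 59.
14^1 ≡ 14 (mod 59)
14^2 = (14^1)^2 ≡ 14^2 = 196 ≡ 19 (mod 59)
14^4 = (14^2)^2 ≡ 19^2 = 361 ≡ 7 (mod 59)
14^8 = (14^4)^2 ≡ 7^2 = 49 ≡ 49 (mod 59)
14^15 = 14^8 · 14^4 · 14^2 · 14^1 ≡ 49 · 7 · 19 · 14 ≡ 24 (mod 59).

24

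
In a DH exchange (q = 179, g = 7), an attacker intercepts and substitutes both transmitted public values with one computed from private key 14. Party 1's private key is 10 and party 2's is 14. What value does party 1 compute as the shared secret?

89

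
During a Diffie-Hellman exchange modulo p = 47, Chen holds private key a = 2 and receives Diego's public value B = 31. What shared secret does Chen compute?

21

Shared key K = 31^2 mod 47.
31^1 ≡ 31 (mod 47)
31^2 = (31^1)^2 ≡ 31^2 = 961 ≡ 21 (mod 47)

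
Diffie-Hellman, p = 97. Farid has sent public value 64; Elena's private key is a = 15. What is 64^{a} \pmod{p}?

47

Shared key K = 64^15 mod 97.
64^1 ≡ 64 (mod 97)
64^2 = (64^1)^2 ≡ 64^2 = 4096 ≡ 22 (mod 97)
64^4 = (64^2)^2 ≡ 22^2 = 484 ≡ 96 (mod 97)
64^8 = (64^4)^2 ≡ 96^2 = 9216 ≡ 1 (mod 97)
64^15 = 64^8 · 64^4 · 64^2 · 64^1 ≡ 1 · 96 · 22 · 64 ≡ 47 (mod 97).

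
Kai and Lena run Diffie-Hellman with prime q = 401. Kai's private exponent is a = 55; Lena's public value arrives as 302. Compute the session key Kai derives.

237

Shared key K = 302^55 mod 401.
302^1 ≡ 302 (mod 401)
302^2 = (302^1)^2 ≡ 302^2 = 91204 ≡ 177 (mod 401)
302^4 = (302^2)^2 ≡ 177^2 = 31329 ≡ 51 (mod 401)
302^8 = (302^4)^2 ≡ 51^2 = 2601 ≡ 195 (mod 401)
302^16 = (302^8)^2 ≡ 195^2 = 38025 ≡ 331 (mod 401)
302^32 = (302^16)^2 ≡ 331^2 = 109561 ≡ 88 (mod 401)
302^55 = 302^32 · 302^16 · 302^4 · 302^2 · 302^1 ≡ 88 · 331 · 51 · 177 · 302 ≡ 237 (mod 401).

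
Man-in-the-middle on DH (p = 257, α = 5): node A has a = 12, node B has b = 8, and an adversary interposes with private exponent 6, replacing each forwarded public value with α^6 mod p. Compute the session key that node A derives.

17

Node A receives an adversary's public value M = 5^6 mod 257 instead of the honest one.
5^1 ≡ 5 (mod 257)
5^2 = (5^1)^2 ≡ 5^2 = 25 ≡ 25 (mod 257)
5^4 = (5^2)^2 ≡ 25^2 = 625 ≡ 111 (mod 257)
5^6 = 5^4 · 5^2 ≡ 111 · 25 ≡ 205 (mod 257).
So M = 205. Node A computes K = M^12 mod 257.
205^1 ≡ 205 (mod 257)
205^2 = (205^1)^2 ≡ 205^2 = 42025 ≡ 134 (mod 257)
205^4 = (205^2)^2 ≡ 134^2 = 17956 ≡ 223 (mod 257)
205^8 = (205^4)^2 ≡ 223^2 = 49729 ≡ 128 (mod 257)
205^12 = 205^8 · 205^4 ≡ 128 · 223 ≡ 17 (mod 257).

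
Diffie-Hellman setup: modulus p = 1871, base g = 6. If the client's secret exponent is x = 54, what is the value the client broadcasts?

Public value = 6^54 (mod 1871).
6^1 ≡ 6 (mod 1871)
6^2 = (6^1)^2 ≡ 6^2 = 36 ≡ 36 (mod 1871)
6^4 = (6^2)^2 ≡ 36^2 = 1296 ≡ 1296 (mod 1871)
6^8 = (6^4)^2 ≡ 1296^2 = 1679616 ≡ 1329 (mod 1871)
6^16 = (6^8)^2 ≡ 1329^2 = 1766241 ≡ 17 (mod 1871)
6^32 = (6^16)^2 ≡ 17^2 = 289 ≡ 289 (mod 1871)
6^54 = 6^32 · 6^16 · 6^4 · 6^2 ≡ 289 · 17 · 1296 · 36 ≡ 976 (mod 1871).

976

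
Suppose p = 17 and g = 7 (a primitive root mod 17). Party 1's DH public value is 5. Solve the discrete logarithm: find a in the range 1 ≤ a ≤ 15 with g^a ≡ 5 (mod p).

Try successive powers of 7 modulo 17:
7^1 ≡ 7
7^2 ≡ 15
7^3 ≡ 3
7^4 ≡ 4
7^5 ≡ 11
7^6 ≡ 9
7^7 ≡ 12
7^8 ≡ 16
7^9 ≡ 10
7^10 ≡ 2
7^11 ≡ 14
7^12 ≡ 13
7^13 ≡ 6
7^14 ≡ 8
7^15 ≡ 5
Found: a = 15.

15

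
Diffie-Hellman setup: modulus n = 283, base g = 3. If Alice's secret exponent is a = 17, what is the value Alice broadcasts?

Public value = 3^17 (mod 283).
3^1 ≡ 3 (mod 283)
3^2 = (3^1)^2 ≡ 3^2 = 9 ≡ 9 (mod 283)
3^4 = (3^2)^2 ≡ 9^2 = 81 ≡ 81 (mod 283)
3^8 = (3^4)^2 ≡ 81^2 = 6561 ≡ 52 (mod 283)
3^16 = (3^8)^2 ≡ 52^2 = 2704 ≡ 157 (mod 283)
3^17 = 3^16 · 3^1 ≡ 157 · 3 ≡ 188 (mod 283).

188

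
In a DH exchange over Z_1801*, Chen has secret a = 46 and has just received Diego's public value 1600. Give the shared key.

111

Shared key K = 1600^46 mod 1801.
1600^1 ≡ 1600 (mod 1801)
1600^2 = (1600^1)^2 ≡ 1600^2 = 2560000 ≡ 779 (mod 1801)
1600^4 = (1600^2)^2 ≡ 779^2 = 606841 ≡ 1705 (mod 1801)
1600^8 = (1600^4)^2 ≡ 1705^2 = 2907025 ≡ 211 (mod 1801)
1600^16 = (1600^8)^2 ≡ 211^2 = 44521 ≡ 1297 (mod 1801)
1600^32 = (1600^16)^2 ≡ 1297^2 = 1682209 ≡ 75 (mod 1801)
1600^46 = 1600^32 · 1600^8 · 1600^4 · 1600^2 ≡ 75 · 211 · 1705 · 779 ≡ 111 (mod 1801).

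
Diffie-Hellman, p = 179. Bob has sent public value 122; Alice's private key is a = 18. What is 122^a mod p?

15

Shared key K = 122^18 mod 179.
122^1 ≡ 122 (mod 179)
122^2 = (122^1)^2 ≡ 122^2 = 14884 ≡ 27 (mod 179)
122^4 = (122^2)^2 ≡ 27^2 = 729 ≡ 13 (mod 179)
122^8 = (122^4)^2 ≡ 13^2 = 169 ≡ 169 (mod 179)
122^16 = (122^8)^2 ≡ 169^2 = 28561 ≡ 100 (mod 179)
122^18 = 122^16 · 122^2 ≡ 100 · 27 ≡ 15 (mod 179).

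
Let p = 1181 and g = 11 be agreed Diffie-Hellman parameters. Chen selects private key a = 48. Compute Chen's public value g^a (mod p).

Public value = 11^48 (mod 1181).
11^1 ≡ 11 (mod 1181)
11^2 = (11^1)^2 ≡ 11^2 = 121 ≡ 121 (mod 1181)
11^4 = (11^2)^2 ≡ 121^2 = 14641 ≡ 469 (mod 1181)
11^8 = (11^4)^2 ≡ 469^2 = 219961 ≡ 295 (mod 1181)
11^16 = (11^8)^2 ≡ 295^2 = 87025 ≡ 812 (mod 1181)
11^32 = (11^16)^2 ≡ 812^2 = 659344 ≡ 346 (mod 1181)
11^48 = 11^32 · 11^16 ≡ 346 · 812 ≡ 1055 (mod 1181).

1055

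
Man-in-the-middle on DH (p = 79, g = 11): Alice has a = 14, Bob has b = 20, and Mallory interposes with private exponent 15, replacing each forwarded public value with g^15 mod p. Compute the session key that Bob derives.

52

Bob receives Mallory's public value M = 11^15 mod 79 instead of the honest one.
11^1 ≡ 11 (mod 79)
11^2 = (11^1)^2 ≡ 11^2 = 121 ≡ 42 (mod 79)
11^4 = (11^2)^2 ≡ 42^2 = 1764 ≡ 26 (mod 79)
11^8 = (11^4)^2 ≡ 26^2 = 676 ≡ 44 (mod 79)
11^15 = 11^8 · 11^4 · 11^2 · 11^1 ≡ 44 · 26 · 42 · 11 ≡ 18 (mod 79).
So M = 18. Bob computes K = M^20 mod 79.
18^1 ≡ 18 (mod 79)
18^2 = (18^1)^2 ≡ 18^2 = 324 ≡ 8 (mod 79)
18^4 = (18^2)^2 ≡ 8^2 = 64 ≡ 64 (mod 79)
18^8 = (18^4)^2 ≡ 64^2 = 4096 ≡ 67 (mod 79)
18^16 = (18^8)^2 ≡ 67^2 = 4489 ≡ 65 (mod 79)
18^20 = 18^16 · 18^4 ≡ 65 · 64 ≡ 52 (mod 79).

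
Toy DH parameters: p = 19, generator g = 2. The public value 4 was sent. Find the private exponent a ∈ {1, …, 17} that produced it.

Try successive powers of 2 modulo 19:
2^1 ≡ 2
2^2 ≡ 4
Found: a = 2.

2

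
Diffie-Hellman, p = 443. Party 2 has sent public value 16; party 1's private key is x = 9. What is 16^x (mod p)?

140

Shared key K = 16^9 mod 443.
16^1 ≡ 16 (mod 443)
16^2 = (16^1)^2 ≡ 16^2 = 256 ≡ 256 (mod 443)
16^4 = (16^2)^2 ≡ 256^2 = 65536 ≡ 415 (mod 443)
16^8 = (16^4)^2 ≡ 415^2 = 172225 ≡ 341 (mod 443)
16^9 = 16^8 · 16^1 ≡ 341 · 16 ≡ 140 (mod 443).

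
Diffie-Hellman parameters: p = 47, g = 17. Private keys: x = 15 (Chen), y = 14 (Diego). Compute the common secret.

25

Diego sends B = g^y mod p = 17^14 mod 47.
17^1 ≡ 17 (mod 47)
17^2 = (17^1)^2 ≡ 17^2 = 289 ≡ 7 (mod 47)
17^4 = (17^2)^2 ≡ 7^2 = 49 ≡ 2 (mod 47)
17^8 = (17^4)^2 ≡ 2^2 = 4 ≡ 4 (mod 47)
17^14 = 17^8 · 17^4 · 17^2 ≡ 4 · 2 · 7 ≡ 9 (mod 47).
So B = 9. Chen then computes K = B^x mod p = 9^15 mod 47.
9^1 ≡ 9 (mod 47)
9^2 = (9^1)^2 ≡ 9^2 = 81 ≡ 34 (mod 47)
9^4 = (9^2)^2 ≡ 34^2 = 1156 ≡ 28 (mod 47)
9^8 = (9^4)^2 ≡ 28^2 = 784 ≡ 32 (mod 47)
9^15 = 9^8 · 9^4 · 9^2 · 9^1 ≡ 32 · 28 · 34 · 9 ≡ 25 (mod 47).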